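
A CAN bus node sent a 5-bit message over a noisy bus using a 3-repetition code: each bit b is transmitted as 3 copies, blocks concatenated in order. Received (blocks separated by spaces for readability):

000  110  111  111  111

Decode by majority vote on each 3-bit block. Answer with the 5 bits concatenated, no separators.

01111

Block 1 (000): 0 ones → 0
Block 2 (110): 2 ones → 1
Block 3 (111): 3 ones → 1
Block 4 (111): 3 ones → 1
Block 5 (111): 3 ones → 1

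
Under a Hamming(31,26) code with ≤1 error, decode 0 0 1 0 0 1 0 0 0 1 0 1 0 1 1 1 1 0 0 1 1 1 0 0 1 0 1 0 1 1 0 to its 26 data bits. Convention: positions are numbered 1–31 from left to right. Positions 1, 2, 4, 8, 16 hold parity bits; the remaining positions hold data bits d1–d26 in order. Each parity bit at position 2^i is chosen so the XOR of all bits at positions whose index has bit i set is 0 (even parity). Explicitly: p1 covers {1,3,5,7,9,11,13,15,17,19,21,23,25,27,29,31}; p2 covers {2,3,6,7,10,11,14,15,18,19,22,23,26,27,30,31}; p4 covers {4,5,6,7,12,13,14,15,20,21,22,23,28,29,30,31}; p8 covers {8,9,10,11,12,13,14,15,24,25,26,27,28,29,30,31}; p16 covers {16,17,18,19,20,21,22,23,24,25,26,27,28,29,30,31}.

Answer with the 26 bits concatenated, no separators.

10100101011100101001010110

s1 (pos 1,3,5,7,9,11,13,15,17,19,21,23,25,27,29,31): 0⊕1⊕0⊕0⊕0⊕0⊕0⊕1⊕1⊕0⊕1⊕0⊕1⊕1⊕1⊕0 = 1
s2 (pos 2,3,6,7,10,11,14,15,18,19,22,23,26,27,30,31): 0⊕1⊕1⊕0⊕1⊕0⊕1⊕1⊕0⊕0⊕1⊕0⊕0⊕1⊕1⊕0 = 0
s4 (pos 4,5,6,7,12,13,14,15,20,21,22,23,28,29,30,31): 0⊕0⊕1⊕0⊕1⊕0⊕1⊕1⊕1⊕1⊕1⊕0⊕0⊕1⊕1⊕0 = 1
s8 (pos 8,9,10,11,12,13,14,15,24,25,26,27,28,29,30,31): 0⊕0⊕1⊕0⊕1⊕0⊕1⊕1⊕0⊕1⊕0⊕1⊕0⊕1⊕1⊕0 = 0
s16 (pos 16,17,18,19,20,21,22,23,24,25,26,27,28,29,30,31): 1⊕1⊕0⊕0⊕1⊕1⊕1⊕0⊕0⊕1⊕0⊕1⊕0⊕1⊕1⊕0 = 1
Syndrome s16…s1 = 10101 → error at position 21.
Flip position 21: 0010010001010111100111001010110 → 0010010001010111100101001010110
Read data bits from positions 3,5,6,7,9,10,11,12,13,14,15,17,18,19,20,21,22,23,24,25,26,27,28,29,30,31: 10100101011100101001010110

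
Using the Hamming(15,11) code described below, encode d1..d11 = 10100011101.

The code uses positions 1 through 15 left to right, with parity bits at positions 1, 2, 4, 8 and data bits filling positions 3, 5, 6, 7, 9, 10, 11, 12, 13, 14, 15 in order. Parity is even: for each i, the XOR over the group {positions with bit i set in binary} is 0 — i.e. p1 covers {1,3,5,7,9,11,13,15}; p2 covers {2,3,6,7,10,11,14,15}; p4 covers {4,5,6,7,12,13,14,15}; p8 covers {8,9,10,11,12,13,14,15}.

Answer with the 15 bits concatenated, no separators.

Place data at non-parity positions: p1 p2 1 p4 0 1 0 p8 0 0 1 1 1 0 1
p1 (pos 1,3,5,7,9,11,13,15): XOR of data positions = 1⊕0⊕0⊕0⊕1⊕1⊕1 = 0
p2 (pos 2,3,6,7,10,11,14,15): XOR of data positions = 1⊕1⊕0⊕0⊕1⊕0⊕1 = 0
p4 (pos 4,5,6,7,12,13,14,15): XOR of data positions = 0⊕1⊕0⊕1⊕1⊕0⊕1 = 0
p8 (pos 8,9,10,11,12,13,14,15): XOR of data positions = 0⊕0⊕1⊕1⊕1⊕0⊕1 = 0
Codeword: 001001000011101

001001000011101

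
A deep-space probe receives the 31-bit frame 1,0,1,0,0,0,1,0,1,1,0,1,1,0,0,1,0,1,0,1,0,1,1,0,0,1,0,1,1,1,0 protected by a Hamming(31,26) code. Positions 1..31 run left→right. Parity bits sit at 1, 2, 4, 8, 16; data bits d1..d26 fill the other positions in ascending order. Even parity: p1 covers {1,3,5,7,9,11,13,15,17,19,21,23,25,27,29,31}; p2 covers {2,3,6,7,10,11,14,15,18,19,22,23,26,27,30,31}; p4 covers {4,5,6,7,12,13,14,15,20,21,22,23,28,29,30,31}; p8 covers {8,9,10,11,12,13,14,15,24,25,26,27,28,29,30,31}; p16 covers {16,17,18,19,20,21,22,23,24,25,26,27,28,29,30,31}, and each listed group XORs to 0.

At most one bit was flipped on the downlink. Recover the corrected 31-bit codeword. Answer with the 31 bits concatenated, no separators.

s1 (pos 1,3,5,7,9,11,13,15,17,19,21,23,25,27,29,31): 1⊕1⊕0⊕1⊕1⊕0⊕1⊕0⊕0⊕0⊕0⊕1⊕0⊕0⊕1⊕0 = 1
s2 (pos 2,3,6,7,10,11,14,15,18,19,22,23,26,27,30,31): 0⊕1⊕0⊕1⊕1⊕0⊕0⊕0⊕1⊕0⊕1⊕1⊕1⊕0⊕1⊕0 = 0
s4 (pos 4,5,6,7,12,13,14,15,20,21,22,23,28,29,30,31): 0⊕0⊕0⊕1⊕1⊕1⊕0⊕0⊕1⊕0⊕1⊕1⊕1⊕1⊕1⊕0 = 1
s8 (pos 8,9,10,11,12,13,14,15,24,25,26,27,28,29,30,31): 0⊕1⊕1⊕0⊕1⊕1⊕0⊕0⊕0⊕0⊕1⊕0⊕1⊕1⊕1⊕0 = 0
s16 (pos 16,17,18,19,20,21,22,23,24,25,26,27,28,29,30,31): 1⊕0⊕1⊕0⊕1⊕0⊕1⊕1⊕0⊕0⊕1⊕0⊕1⊕1⊕1⊕0 = 1
Syndrome s16…s1 = 10101 → error at position 21.
Flip position 21: 1010001011011001010101100101110 → 1010001011011001010111100101110

1010001011011001010111100101110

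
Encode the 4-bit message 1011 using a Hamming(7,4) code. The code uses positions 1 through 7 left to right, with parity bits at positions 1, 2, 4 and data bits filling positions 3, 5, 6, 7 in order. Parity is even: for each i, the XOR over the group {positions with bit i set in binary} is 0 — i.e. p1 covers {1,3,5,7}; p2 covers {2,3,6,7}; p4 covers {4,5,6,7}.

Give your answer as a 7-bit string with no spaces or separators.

0110011

Place data at non-parity positions: p1 p2 1 p4 0 1 1
p1 (pos 1,3,5,7): XOR of data positions = 1⊕0⊕1 = 0
p2 (pos 2,3,6,7): XOR of data positions = 1⊕1⊕1 = 1
p4 (pos 4,5,6,7): XOR of data positions = 0⊕1⊕1 = 0
Codeword: 0110011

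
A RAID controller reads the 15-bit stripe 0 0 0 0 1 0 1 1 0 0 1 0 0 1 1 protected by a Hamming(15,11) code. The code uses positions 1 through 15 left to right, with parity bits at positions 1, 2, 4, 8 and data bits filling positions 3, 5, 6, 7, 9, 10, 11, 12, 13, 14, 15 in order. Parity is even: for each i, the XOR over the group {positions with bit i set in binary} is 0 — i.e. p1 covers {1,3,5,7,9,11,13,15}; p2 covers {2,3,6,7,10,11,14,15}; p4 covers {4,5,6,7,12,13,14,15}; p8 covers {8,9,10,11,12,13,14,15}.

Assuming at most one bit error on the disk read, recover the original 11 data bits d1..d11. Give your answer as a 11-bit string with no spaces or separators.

01010010011

s1 (pos 1,3,5,7,9,11,13,15): 0⊕0⊕1⊕1⊕0⊕1⊕0⊕1 = 0
s2 (pos 2,3,6,7,10,11,14,15): 0⊕0⊕0⊕1⊕0⊕1⊕1⊕1 = 0
s4 (pos 4,5,6,7,12,13,14,15): 0⊕1⊕0⊕1⊕0⊕0⊕1⊕1 = 0
s8 (pos 8,9,10,11,12,13,14,15): 1⊕0⊕0⊕1⊕0⊕0⊕1⊕1 = 0
Syndrome s8…s1 = 0000 → no error.
Read data bits from positions 3,5,6,7,9,10,11,12,13,14,15: 01010010011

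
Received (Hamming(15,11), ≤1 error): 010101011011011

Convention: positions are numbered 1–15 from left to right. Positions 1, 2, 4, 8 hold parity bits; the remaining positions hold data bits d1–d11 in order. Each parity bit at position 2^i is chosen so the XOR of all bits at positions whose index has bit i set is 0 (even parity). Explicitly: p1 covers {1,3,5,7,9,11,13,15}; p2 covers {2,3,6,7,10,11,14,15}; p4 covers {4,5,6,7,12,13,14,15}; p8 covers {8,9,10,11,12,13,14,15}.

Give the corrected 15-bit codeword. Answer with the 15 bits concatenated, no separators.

s1 (pos 1,3,5,7,9,11,13,15): 0⊕0⊕0⊕0⊕1⊕1⊕0⊕1 = 1
s2 (pos 2,3,6,7,10,11,14,15): 1⊕0⊕1⊕0⊕0⊕1⊕1⊕1 = 1
s4 (pos 4,5,6,7,12,13,14,15): 1⊕0⊕1⊕0⊕1⊕0⊕1⊕1 = 1
s8 (pos 8,9,10,11,12,13,14,15): 1⊕1⊕0⊕1⊕1⊕0⊕1⊕1 = 0
Syndrome s8…s1 = 0111 → error at position 7.
Flip position 7: 010101011011011 → 010101111011011

010101111011011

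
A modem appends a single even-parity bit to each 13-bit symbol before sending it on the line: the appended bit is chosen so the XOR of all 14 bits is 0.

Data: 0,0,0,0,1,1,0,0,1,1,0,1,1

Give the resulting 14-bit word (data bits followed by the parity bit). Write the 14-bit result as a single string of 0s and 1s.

00001100110110

XOR of the 13 data bits: 0⊕0⊕0⊕0⊕1⊕1⊕0⊕0⊕1⊕1⊕0⊕1⊕1 = 0
Parity bit = 0 (so all 14 bits XOR to 0).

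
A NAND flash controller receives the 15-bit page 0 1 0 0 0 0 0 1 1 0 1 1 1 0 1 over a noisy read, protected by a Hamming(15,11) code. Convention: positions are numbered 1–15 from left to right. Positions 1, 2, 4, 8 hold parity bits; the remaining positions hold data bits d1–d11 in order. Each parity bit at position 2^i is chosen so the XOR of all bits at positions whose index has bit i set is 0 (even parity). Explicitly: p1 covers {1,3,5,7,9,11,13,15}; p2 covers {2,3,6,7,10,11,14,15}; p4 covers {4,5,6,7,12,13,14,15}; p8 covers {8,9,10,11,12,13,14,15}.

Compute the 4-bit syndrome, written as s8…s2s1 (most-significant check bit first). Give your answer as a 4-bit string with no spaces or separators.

s1 (pos 1,3,5,7,9,11,13,15): 0⊕0⊕0⊕0⊕1⊕1⊕1⊕1 = 0
s2 (pos 2,3,6,7,10,11,14,15): 1⊕0⊕0⊕0⊕0⊕1⊕0⊕1 = 1
s4 (pos 4,5,6,7,12,13,14,15): 0⊕0⊕0⊕0⊕1⊕1⊕0⊕1 = 1
s8 (pos 8,9,10,11,12,13,14,15): 1⊕1⊕0⊕1⊕1⊕1⊕0⊕1 = 0
Syndrome s8…s1 = 0110 → error at position 6.

0110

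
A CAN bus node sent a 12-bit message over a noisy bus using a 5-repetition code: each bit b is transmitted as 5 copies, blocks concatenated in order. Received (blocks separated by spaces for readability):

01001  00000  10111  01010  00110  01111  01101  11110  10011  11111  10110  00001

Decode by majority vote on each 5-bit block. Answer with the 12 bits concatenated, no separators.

001001111110

Block 1 (01001): 2 ones → 0
Block 2 (00000): 0 ones → 0
Block 3 (10111): 4 ones → 1
Block 4 (01010): 2 ones → 0
Block 5 (00110): 2 ones → 0
Block 6 (01111): 4 ones → 1
Block 7 (01101): 3 ones → 1
Block 8 (11110): 4 ones → 1
Block 9 (10011): 3 ones → 1
Block 10 (11111): 5 ones → 1
Block 11 (10110): 3 ones → 1
Block 12 (00001): 1 one → 0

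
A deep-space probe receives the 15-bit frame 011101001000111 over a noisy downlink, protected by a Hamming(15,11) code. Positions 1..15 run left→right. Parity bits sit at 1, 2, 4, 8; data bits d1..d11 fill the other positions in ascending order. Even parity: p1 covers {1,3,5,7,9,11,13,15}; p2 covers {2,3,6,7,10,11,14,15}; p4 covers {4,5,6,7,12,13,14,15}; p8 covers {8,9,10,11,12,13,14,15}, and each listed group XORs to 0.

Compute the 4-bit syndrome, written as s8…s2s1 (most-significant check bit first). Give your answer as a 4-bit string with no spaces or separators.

s1 (pos 1,3,5,7,9,11,13,15): 0⊕1⊕0⊕0⊕1⊕0⊕1⊕1 = 0
s2 (pos 2,3,6,7,10,11,14,15): 1⊕1⊕1⊕0⊕0⊕0⊕1⊕1 = 1
s4 (pos 4,5,6,7,12,13,14,15): 1⊕0⊕1⊕0⊕0⊕1⊕1⊕1 = 1
s8 (pos 8,9,10,11,12,13,14,15): 0⊕1⊕0⊕0⊕0⊕1⊕1⊕1 = 0
Syndrome s8…s1 = 0110 → error at position 6.

0110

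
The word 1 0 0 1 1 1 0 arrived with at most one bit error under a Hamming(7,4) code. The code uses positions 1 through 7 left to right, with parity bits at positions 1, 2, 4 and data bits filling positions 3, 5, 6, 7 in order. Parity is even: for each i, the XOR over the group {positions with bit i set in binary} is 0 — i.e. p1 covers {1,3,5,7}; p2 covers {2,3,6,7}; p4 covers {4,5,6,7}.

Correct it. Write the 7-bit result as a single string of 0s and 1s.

s1 (pos 1,3,5,7): 1⊕0⊕1⊕0 = 0
s2 (pos 2,3,6,7): 0⊕0⊕1⊕0 = 1
s4 (pos 4,5,6,7): 1⊕1⊕1⊕0 = 1
Syndrome s4…s1 = 110 → error at position 6.
Flip position 6: 1001110 → 1001100

1001100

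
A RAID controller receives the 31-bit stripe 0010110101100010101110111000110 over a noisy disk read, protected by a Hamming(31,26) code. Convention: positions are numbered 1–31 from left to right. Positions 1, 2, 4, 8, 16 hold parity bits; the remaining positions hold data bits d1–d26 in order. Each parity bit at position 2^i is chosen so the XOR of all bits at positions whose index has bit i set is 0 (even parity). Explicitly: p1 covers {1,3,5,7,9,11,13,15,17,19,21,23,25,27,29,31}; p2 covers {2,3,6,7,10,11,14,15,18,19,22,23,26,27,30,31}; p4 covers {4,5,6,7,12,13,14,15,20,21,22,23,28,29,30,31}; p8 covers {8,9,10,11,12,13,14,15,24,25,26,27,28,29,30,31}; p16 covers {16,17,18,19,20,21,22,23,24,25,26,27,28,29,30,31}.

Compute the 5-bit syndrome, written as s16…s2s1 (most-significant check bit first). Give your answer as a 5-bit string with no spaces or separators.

s1 (pos 1,3,5,7,9,11,13,15,17,19,21,23,25,27,29,31): 0⊕1⊕1⊕0⊕0⊕1⊕0⊕1⊕1⊕1⊕1⊕1⊕1⊕0⊕1⊕0 = 0
s2 (pos 2,3,6,7,10,11,14,15,18,19,22,23,26,27,30,31): 0⊕1⊕1⊕0⊕1⊕1⊕0⊕1⊕0⊕1⊕0⊕1⊕0⊕0⊕1⊕0 = 0
s4 (pos 4,5,6,7,12,13,14,15,20,21,22,23,28,29,30,31): 0⊕1⊕1⊕0⊕0⊕0⊕0⊕1⊕1⊕1⊕0⊕1⊕0⊕1⊕1⊕0 = 0
s8 (pos 8,9,10,11,12,13,14,15,24,25,26,27,28,29,30,31): 1⊕0⊕1⊕1⊕0⊕0⊕0⊕1⊕1⊕1⊕0⊕0⊕0⊕1⊕1⊕0 = 0
s16 (pos 16,17,18,19,20,21,22,23,24,25,26,27,28,29,30,31): 0⊕1⊕0⊕1⊕1⊕1⊕0⊕1⊕1⊕1⊕0⊕0⊕0⊕1⊕1⊕0 = 1
Syndrome s16…s1 = 10000 → error at position 16.

10000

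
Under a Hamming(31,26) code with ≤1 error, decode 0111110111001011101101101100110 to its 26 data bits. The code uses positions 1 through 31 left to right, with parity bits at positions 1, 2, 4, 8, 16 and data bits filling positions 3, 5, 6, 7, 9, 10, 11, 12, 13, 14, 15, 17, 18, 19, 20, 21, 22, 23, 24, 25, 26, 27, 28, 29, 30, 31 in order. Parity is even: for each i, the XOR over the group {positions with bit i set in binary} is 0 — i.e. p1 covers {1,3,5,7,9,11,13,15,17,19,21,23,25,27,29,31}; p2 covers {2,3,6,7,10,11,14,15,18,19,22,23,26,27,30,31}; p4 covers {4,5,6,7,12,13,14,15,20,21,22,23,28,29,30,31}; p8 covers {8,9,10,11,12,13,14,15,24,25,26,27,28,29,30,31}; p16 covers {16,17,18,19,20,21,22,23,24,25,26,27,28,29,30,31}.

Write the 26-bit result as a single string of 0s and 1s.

11101100101101101101100110

s1 (pos 1,3,5,7,9,11,13,15,17,19,21,23,25,27,29,31): 0⊕1⊕1⊕0⊕1⊕0⊕1⊕1⊕1⊕1⊕0⊕1⊕1⊕0⊕1⊕0 = 0
s2 (pos 2,3,6,7,10,11,14,15,18,19,22,23,26,27,30,31): 1⊕1⊕1⊕0⊕1⊕0⊕0⊕1⊕0⊕1⊕1⊕1⊕1⊕0⊕1⊕0 = 0
s4 (pos 4,5,6,7,12,13,14,15,20,21,22,23,28,29,30,31): 1⊕1⊕1⊕0⊕0⊕1⊕0⊕1⊕1⊕0⊕1⊕1⊕0⊕1⊕1⊕0 = 0
s8 (pos 8,9,10,11,12,13,14,15,24,25,26,27,28,29,30,31): 1⊕1⊕1⊕0⊕0⊕1⊕0⊕1⊕0⊕1⊕1⊕0⊕0⊕1⊕1⊕0 = 1
s16 (pos 16,17,18,19,20,21,22,23,24,25,26,27,28,29,30,31): 1⊕1⊕0⊕1⊕1⊕0⊕1⊕1⊕0⊕1⊕1⊕0⊕0⊕1⊕1⊕0 = 0
Syndrome s16…s1 = 01000 → error at position 8.
Flip position 8: 0111110111001011101101101100110 → 0111110011001011101101101100110
Read data bits from positions 3,5,6,7,9,10,11,12,13,14,15,17,18,19,20,21,22,23,24,25,26,27,28,29,30,31: 11101100101101101101100110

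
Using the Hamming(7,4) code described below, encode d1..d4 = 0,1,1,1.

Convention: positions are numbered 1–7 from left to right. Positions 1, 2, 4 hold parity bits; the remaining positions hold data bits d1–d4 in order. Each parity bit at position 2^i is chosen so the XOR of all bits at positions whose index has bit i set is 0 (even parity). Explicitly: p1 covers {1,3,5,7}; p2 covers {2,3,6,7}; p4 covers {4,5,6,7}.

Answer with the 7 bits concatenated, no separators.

Place data at non-parity positions: p1 p2 0 p4 1 1 1
p1 (pos 1,3,5,7): XOR of data positions = 0⊕1⊕1 = 0
p2 (pos 2,3,6,7): XOR of data positions = 0⊕1⊕1 = 0
p4 (pos 4,5,6,7): XOR of data positions = 1⊕1⊕1 = 1
Codeword: 0001111

0001111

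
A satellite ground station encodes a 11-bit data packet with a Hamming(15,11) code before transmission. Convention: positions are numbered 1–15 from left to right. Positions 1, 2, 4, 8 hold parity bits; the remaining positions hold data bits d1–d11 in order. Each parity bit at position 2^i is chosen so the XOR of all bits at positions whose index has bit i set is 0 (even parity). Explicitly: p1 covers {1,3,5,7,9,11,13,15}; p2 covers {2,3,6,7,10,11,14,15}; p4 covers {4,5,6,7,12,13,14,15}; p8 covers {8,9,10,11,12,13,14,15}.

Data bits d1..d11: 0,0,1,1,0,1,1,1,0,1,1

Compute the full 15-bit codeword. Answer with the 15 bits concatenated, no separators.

100101110111011

Place data at non-parity positions: p1 p2 0 p4 0 1 1 p8 0 1 1 1 0 1 1
p1 (pos 1,3,5,7,9,11,13,15): XOR of data positions = 0⊕0⊕1⊕0⊕1⊕0⊕1 = 1
p2 (pos 2,3,6,7,10,11,14,15): XOR of data positions = 0⊕1⊕1⊕1⊕1⊕1⊕1 = 0
p4 (pos 4,5,6,7,12,13,14,15): XOR of data positions = 0⊕1⊕1⊕1⊕0⊕1⊕1 = 1
p8 (pos 8,9,10,11,12,13,14,15): XOR of data positions = 0⊕1⊕1⊕1⊕0⊕1⊕1 = 1
Codeword: 100101110111011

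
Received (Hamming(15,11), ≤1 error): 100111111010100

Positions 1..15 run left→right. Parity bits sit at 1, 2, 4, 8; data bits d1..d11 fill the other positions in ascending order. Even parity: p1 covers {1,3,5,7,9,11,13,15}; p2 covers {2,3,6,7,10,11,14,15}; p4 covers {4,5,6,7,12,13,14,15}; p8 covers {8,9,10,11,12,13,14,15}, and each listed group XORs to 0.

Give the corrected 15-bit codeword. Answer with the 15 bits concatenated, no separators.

s1 (pos 1,3,5,7,9,11,13,15): 1⊕0⊕1⊕1⊕1⊕1⊕1⊕0 = 0
s2 (pos 2,3,6,7,10,11,14,15): 0⊕0⊕1⊕1⊕0⊕1⊕0⊕0 = 1
s4 (pos 4,5,6,7,12,13,14,15): 1⊕1⊕1⊕1⊕0⊕1⊕0⊕0 = 1
s8 (pos 8,9,10,11,12,13,14,15): 1⊕1⊕0⊕1⊕0⊕1⊕0⊕0 = 0
Syndrome s8…s1 = 0110 → error at position 6.
Flip position 6: 100111111010100 → 100110111010100

100110111010100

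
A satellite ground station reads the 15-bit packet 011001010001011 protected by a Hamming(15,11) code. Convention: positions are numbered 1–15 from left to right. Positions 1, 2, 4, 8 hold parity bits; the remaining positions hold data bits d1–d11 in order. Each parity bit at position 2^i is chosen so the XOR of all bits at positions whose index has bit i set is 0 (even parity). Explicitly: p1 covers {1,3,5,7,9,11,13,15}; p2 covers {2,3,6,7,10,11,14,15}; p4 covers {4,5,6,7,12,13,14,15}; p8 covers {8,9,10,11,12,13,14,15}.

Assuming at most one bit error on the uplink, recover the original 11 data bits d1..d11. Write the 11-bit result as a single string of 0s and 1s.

10100001011

s1 (pos 1,3,5,7,9,11,13,15): 0⊕1⊕0⊕0⊕0⊕0⊕0⊕1 = 0
s2 (pos 2,3,6,7,10,11,14,15): 1⊕1⊕1⊕0⊕0⊕0⊕1⊕1 = 1
s4 (pos 4,5,6,7,12,13,14,15): 0⊕0⊕1⊕0⊕1⊕0⊕1⊕1 = 0
s8 (pos 8,9,10,11,12,13,14,15): 1⊕0⊕0⊕0⊕1⊕0⊕1⊕1 = 0
Syndrome s8…s1 = 0010 → error at position 2.
Flip position 2: 011001010001011 → 001001010001011
Read data bits from positions 3,5,6,7,9,10,11,12,13,14,15: 10100001011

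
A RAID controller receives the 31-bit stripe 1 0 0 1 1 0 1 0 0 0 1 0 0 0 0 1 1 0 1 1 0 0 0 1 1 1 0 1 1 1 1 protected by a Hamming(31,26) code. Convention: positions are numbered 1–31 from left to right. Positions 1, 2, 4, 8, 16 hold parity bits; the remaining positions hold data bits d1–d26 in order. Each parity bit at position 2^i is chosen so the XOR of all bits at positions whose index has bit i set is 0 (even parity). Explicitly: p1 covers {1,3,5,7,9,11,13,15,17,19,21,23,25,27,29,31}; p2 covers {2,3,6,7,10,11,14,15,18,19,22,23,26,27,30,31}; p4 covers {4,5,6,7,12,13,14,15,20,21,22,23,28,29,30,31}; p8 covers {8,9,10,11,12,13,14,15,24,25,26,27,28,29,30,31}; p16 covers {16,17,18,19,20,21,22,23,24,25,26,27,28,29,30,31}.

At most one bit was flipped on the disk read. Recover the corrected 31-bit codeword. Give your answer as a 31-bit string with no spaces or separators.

1001101000100001001100011101111

s1 (pos 1,3,5,7,9,11,13,15,17,19,21,23,25,27,29,31): 1⊕0⊕1⊕1⊕0⊕1⊕0⊕0⊕1⊕1⊕0⊕0⊕1⊕0⊕1⊕1 = 1
s2 (pos 2,3,6,7,10,11,14,15,18,19,22,23,26,27,30,31): 0⊕0⊕0⊕1⊕0⊕1⊕0⊕0⊕0⊕1⊕0⊕0⊕1⊕0⊕1⊕1 = 0
s4 (pos 4,5,6,7,12,13,14,15,20,21,22,23,28,29,30,31): 1⊕1⊕0⊕1⊕0⊕0⊕0⊕0⊕1⊕0⊕0⊕0⊕1⊕1⊕1⊕1 = 0
s8 (pos 8,9,10,11,12,13,14,15,24,25,26,27,28,29,30,31): 0⊕0⊕0⊕1⊕0⊕0⊕0⊕0⊕1⊕1⊕1⊕0⊕1⊕1⊕1⊕1 = 0
s16 (pos 16,17,18,19,20,21,22,23,24,25,26,27,28,29,30,31): 1⊕1⊕0⊕1⊕1⊕0⊕0⊕0⊕1⊕1⊕1⊕0⊕1⊕1⊕1⊕1 = 1
Syndrome s16…s1 = 10001 → error at position 17.
Flip position 17: 1001101000100001101100011101111 → 1001101000100001001100011101111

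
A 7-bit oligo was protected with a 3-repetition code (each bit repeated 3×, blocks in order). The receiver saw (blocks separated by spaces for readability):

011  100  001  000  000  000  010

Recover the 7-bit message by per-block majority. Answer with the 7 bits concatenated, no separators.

1000000

Block 1 (011): 2 ones → 1
Block 2 (100): 1 one → 0
Block 3 (001): 1 one → 0
Block 4 (000): 0 ones → 0
Block 5 (000): 0 ones → 0
Block 6 (000): 0 ones → 0
Block 7 (010): 1 one → 0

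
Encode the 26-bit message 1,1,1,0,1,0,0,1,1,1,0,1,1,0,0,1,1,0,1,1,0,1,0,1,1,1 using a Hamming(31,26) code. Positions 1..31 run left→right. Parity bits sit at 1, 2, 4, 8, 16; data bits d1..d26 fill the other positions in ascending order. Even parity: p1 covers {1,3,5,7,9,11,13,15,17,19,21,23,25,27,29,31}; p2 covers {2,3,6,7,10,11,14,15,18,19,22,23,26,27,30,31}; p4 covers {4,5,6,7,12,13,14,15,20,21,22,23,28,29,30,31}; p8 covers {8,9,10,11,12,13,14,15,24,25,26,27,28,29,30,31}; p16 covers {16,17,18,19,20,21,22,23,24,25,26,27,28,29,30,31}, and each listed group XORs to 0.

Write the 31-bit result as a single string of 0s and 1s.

Place data at non-parity positions: p1 p2 1 p4 1 1 0 p8 1 0 0 1 1 1 0 p16 1 1 0 0 1 1 0 1 1 0 1 0 1 1 1
p1 (pos 1,3,5,7,9,11,13,15,17,19,21,23,25,27,29,31): XOR of data positions = 1⊕1⊕0⊕1⊕0⊕1⊕0⊕1⊕0⊕1⊕0⊕1⊕1⊕1⊕1 = 0
p2 (pos 2,3,6,7,10,11,14,15,18,19,22,23,26,27,30,31): XOR of data positions = 1⊕1⊕0⊕0⊕0⊕1⊕0⊕1⊕0⊕1⊕0⊕0⊕1⊕1⊕1 = 0
p4 (pos 4,5,6,7,12,13,14,15,20,21,22,23,28,29,30,31): XOR of data positions = 1⊕1⊕0⊕1⊕1⊕1⊕0⊕0⊕1⊕1⊕0⊕0⊕1⊕1⊕1 = 0
p8 (pos 8,9,10,11,12,13,14,15,24,25,26,27,28,29,30,31): XOR of data positions = 1⊕0⊕0⊕1⊕1⊕1⊕0⊕1⊕1⊕0⊕1⊕0⊕1⊕1⊕1 = 0
p16 (pos 16,17,18,19,20,21,22,23,24,25,26,27,28,29,30,31): XOR of data positions = 1⊕1⊕0⊕0⊕1⊕1⊕0⊕1⊕1⊕0⊕1⊕0⊕1⊕1⊕1 = 0
Codeword: 0010110010011100110011011010111

0010110010011100110011011010111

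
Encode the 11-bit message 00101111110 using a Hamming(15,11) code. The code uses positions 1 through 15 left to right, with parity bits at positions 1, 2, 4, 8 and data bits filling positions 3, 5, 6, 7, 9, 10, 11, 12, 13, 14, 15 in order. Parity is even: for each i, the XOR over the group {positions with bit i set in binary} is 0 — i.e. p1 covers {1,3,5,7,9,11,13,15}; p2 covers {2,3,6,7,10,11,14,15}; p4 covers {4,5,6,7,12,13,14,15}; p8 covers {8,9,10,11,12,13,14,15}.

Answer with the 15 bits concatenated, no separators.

Place data at non-parity positions: p1 p2 0 p4 0 1 0 p8 1 1 1 1 1 1 0
p1 (pos 1,3,5,7,9,11,13,15): XOR of data positions = 0⊕0⊕0⊕1⊕1⊕1⊕0 = 1
p2 (pos 2,3,6,7,10,11,14,15): XOR of data positions = 0⊕1⊕0⊕1⊕1⊕1⊕0 = 0
p4 (pos 4,5,6,7,12,13,14,15): XOR of data positions = 0⊕1⊕0⊕1⊕1⊕1⊕0 = 0
p8 (pos 8,9,10,11,12,13,14,15): XOR of data positions = 1⊕1⊕1⊕1⊕1⊕1⊕0 = 0
Codeword: 100001001111110

100001001111110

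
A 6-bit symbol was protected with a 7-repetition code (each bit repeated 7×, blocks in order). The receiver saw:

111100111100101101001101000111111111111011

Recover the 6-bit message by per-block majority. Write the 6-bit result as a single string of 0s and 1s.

Block 1 (1111001): 5 ones → 1
Block 2 (1110010): 4 ones → 1
Block 3 (1101001): 4 ones → 1
Block 4 (1010001): 3 ones → 0
Block 5 (1111111): 7 ones → 1
Block 6 (1111011): 6 ones → 1

111011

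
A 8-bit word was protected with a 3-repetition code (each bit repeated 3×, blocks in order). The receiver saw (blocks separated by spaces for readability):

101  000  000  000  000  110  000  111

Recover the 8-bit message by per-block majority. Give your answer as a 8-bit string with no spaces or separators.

Block 1 (101): 2 ones → 1
Block 2 (000): 0 ones → 0
Block 3 (000): 0 ones → 0
Block 4 (000): 0 ones → 0
Block 5 (000): 0 ones → 0
Block 6 (110): 2 ones → 1
Block 7 (000): 0 ones → 0
Block 8 (111): 3 ones → 1

10000101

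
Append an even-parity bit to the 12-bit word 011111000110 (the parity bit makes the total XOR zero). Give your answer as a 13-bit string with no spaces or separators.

XOR of the 12 data bits: 0⊕1⊕1⊕1⊕1⊕1⊕0⊕0⊕0⊕1⊕1⊕0 = 1
Parity bit = 1 (so all 13 bits XOR to 0).

0111110001101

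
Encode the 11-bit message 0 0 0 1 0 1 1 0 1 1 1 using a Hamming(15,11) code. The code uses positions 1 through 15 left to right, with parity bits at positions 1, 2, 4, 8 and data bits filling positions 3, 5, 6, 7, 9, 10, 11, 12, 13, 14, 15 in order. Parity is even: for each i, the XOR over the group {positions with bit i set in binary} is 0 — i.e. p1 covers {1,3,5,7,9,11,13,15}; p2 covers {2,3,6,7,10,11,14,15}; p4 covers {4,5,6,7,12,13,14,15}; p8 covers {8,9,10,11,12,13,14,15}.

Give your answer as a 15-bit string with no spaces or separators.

010000110110111

Place data at non-parity positions: p1 p2 0 p4 0 0 1 p8 0 1 1 0 1 1 1
p1 (pos 1,3,5,7,9,11,13,15): XOR of data positions = 0⊕0⊕1⊕0⊕1⊕1⊕1 = 0
p2 (pos 2,3,6,7,10,11,14,15): XOR of data positions = 0⊕0⊕1⊕1⊕1⊕1⊕1 = 1
p4 (pos 4,5,6,7,12,13,14,15): XOR of data positions = 0⊕0⊕1⊕0⊕1⊕1⊕1 = 0
p8 (pos 8,9,10,11,12,13,14,15): XOR of data positions = 0⊕1⊕1⊕0⊕1⊕1⊕1 = 1
Codeword: 010000110110111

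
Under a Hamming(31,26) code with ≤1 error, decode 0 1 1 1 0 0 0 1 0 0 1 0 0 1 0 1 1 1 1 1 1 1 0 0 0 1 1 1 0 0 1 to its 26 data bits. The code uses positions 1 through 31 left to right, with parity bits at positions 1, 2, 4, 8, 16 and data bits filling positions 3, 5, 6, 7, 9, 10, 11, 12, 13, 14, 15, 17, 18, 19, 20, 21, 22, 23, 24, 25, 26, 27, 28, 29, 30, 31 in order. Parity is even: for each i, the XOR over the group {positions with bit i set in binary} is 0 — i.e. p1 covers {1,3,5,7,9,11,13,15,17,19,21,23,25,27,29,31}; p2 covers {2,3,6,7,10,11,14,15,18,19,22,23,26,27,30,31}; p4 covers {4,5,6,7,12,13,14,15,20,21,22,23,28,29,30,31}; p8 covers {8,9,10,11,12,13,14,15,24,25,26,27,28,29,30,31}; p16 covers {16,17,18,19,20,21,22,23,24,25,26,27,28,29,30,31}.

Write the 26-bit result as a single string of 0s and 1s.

10000010010111111000111101

s1 (pos 1,3,5,7,9,11,13,15,17,19,21,23,25,27,29,31): 0⊕1⊕0⊕0⊕0⊕1⊕0⊕0⊕1⊕1⊕1⊕0⊕0⊕1⊕0⊕1 = 1
s2 (pos 2,3,6,7,10,11,14,15,18,19,22,23,26,27,30,31): 1⊕1⊕0⊕0⊕0⊕1⊕1⊕0⊕1⊕1⊕1⊕0⊕1⊕1⊕0⊕1 = 0
s4 (pos 4,5,6,7,12,13,14,15,20,21,22,23,28,29,30,31): 1⊕0⊕0⊕0⊕0⊕0⊕1⊕0⊕1⊕1⊕1⊕0⊕1⊕0⊕0⊕1 = 1
s8 (pos 8,9,10,11,12,13,14,15,24,25,26,27,28,29,30,31): 1⊕0⊕0⊕1⊕0⊕0⊕1⊕0⊕0⊕0⊕1⊕1⊕1⊕0⊕0⊕1 = 1
s16 (pos 16,17,18,19,20,21,22,23,24,25,26,27,28,29,30,31): 1⊕1⊕1⊕1⊕1⊕1⊕1⊕0⊕0⊕0⊕1⊕1⊕1⊕0⊕0⊕1 = 1
Syndrome s16…s1 = 11101 → error at position 29.
Flip position 29: 0111000100100101111111000111001 → 0111000100100101111111000111101
Read data bits from positions 3,5,6,7,9,10,11,12,13,14,15,17,18,19,20,21,22,23,24,25,26,27,28,29,30,31: 10000010010111111000111101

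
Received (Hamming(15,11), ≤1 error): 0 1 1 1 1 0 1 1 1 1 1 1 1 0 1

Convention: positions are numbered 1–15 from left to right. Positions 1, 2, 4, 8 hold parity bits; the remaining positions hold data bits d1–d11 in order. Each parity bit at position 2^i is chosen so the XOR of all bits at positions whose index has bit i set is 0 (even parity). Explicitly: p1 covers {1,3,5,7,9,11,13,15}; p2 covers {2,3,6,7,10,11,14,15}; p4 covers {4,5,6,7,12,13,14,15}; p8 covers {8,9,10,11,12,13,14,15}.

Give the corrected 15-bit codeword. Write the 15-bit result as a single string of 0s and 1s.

011110110111101

s1 (pos 1,3,5,7,9,11,13,15): 0⊕1⊕1⊕1⊕1⊕1⊕1⊕1 = 1
s2 (pos 2,3,6,7,10,11,14,15): 1⊕1⊕0⊕1⊕1⊕1⊕0⊕1 = 0
s4 (pos 4,5,6,7,12,13,14,15): 1⊕1⊕0⊕1⊕1⊕1⊕0⊕1 = 0
s8 (pos 8,9,10,11,12,13,14,15): 1⊕1⊕1⊕1⊕1⊕1⊕0⊕1 = 1
Syndrome s8…s1 = 1001 → error at position 9.
Flip position 9: 011110111111101 → 011110110111101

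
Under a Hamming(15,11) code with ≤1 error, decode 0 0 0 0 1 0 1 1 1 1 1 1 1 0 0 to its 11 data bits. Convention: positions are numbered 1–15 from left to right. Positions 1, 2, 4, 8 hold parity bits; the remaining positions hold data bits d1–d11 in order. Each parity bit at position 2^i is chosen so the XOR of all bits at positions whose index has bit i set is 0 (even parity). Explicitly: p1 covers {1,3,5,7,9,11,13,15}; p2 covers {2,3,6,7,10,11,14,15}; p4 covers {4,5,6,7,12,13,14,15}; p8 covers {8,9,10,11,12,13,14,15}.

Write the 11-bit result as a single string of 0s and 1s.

s1 (pos 1,3,5,7,9,11,13,15): 0⊕0⊕1⊕1⊕1⊕1⊕1⊕0 = 1
s2 (pos 2,3,6,7,10,11,14,15): 0⊕0⊕0⊕1⊕1⊕1⊕0⊕0 = 1
s4 (pos 4,5,6,7,12,13,14,15): 0⊕1⊕0⊕1⊕1⊕1⊕0⊕0 = 0
s8 (pos 8,9,10,11,12,13,14,15): 1⊕1⊕1⊕1⊕1⊕1⊕0⊕0 = 0
Syndrome s8…s1 = 0011 → error at position 3.
Flip position 3: 000010111111100 → 001010111111100
Read data bits from positions 3,5,6,7,9,10,11,12,13,14,15: 11011111100

11011111100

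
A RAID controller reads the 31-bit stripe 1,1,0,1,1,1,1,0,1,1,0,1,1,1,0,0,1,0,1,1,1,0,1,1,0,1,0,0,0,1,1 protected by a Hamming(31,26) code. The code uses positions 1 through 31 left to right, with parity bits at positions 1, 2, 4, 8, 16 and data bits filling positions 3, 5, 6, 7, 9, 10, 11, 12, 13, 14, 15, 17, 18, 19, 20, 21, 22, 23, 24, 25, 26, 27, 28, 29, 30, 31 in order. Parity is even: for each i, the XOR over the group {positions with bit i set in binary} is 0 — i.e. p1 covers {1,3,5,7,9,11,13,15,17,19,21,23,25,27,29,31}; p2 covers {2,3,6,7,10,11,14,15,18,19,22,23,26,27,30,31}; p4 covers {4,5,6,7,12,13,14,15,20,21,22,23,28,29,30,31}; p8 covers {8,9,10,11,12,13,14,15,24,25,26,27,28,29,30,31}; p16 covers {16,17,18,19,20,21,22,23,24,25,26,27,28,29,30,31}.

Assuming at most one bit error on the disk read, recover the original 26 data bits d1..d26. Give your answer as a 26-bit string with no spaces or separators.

01111101110101110100100011

s1 (pos 1,3,5,7,9,11,13,15,17,19,21,23,25,27,29,31): 1⊕0⊕1⊕1⊕1⊕0⊕1⊕0⊕1⊕1⊕1⊕1⊕0⊕0⊕0⊕1 = 0
s2 (pos 2,3,6,7,10,11,14,15,18,19,22,23,26,27,30,31): 1⊕0⊕1⊕1⊕1⊕0⊕1⊕0⊕0⊕1⊕0⊕1⊕1⊕0⊕1⊕1 = 0
s4 (pos 4,5,6,7,12,13,14,15,20,21,22,23,28,29,30,31): 1⊕1⊕1⊕1⊕1⊕1⊕1⊕0⊕1⊕1⊕0⊕1⊕0⊕0⊕1⊕1 = 0
s8 (pos 8,9,10,11,12,13,14,15,24,25,26,27,28,29,30,31): 0⊕1⊕1⊕0⊕1⊕1⊕1⊕0⊕1⊕0⊕1⊕0⊕0⊕0⊕1⊕1 = 1
s16 (pos 16,17,18,19,20,21,22,23,24,25,26,27,28,29,30,31): 0⊕1⊕0⊕1⊕1⊕1⊕0⊕1⊕1⊕0⊕1⊕0⊕0⊕0⊕1⊕1 = 1
Syndrome s16…s1 = 11000 → error at position 24.
Flip position 24: 1101111011011100101110110100011 → 1101111011011100101110100100011
Read data bits from positions 3,5,6,7,9,10,11,12,13,14,15,17,18,19,20,21,22,23,24,25,26,27,28,29,30,31: 01111101110101110100100011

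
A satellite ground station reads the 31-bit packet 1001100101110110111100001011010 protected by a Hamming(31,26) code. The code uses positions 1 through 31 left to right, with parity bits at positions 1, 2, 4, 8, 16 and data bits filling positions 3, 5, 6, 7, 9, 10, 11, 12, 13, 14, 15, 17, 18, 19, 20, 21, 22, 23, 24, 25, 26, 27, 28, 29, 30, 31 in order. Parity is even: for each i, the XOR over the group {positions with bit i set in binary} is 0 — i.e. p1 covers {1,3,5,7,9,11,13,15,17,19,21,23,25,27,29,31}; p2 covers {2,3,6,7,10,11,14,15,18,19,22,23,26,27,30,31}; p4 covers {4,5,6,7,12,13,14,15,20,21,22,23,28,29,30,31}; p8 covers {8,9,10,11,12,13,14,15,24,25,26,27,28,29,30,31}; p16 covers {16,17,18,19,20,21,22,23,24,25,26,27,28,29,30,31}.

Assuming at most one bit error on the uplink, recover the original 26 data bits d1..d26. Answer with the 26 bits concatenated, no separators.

s1 (pos 1,3,5,7,9,11,13,15,17,19,21,23,25,27,29,31): 1⊕0⊕1⊕0⊕0⊕1⊕0⊕1⊕1⊕1⊕0⊕0⊕1⊕1⊕0⊕0 = 0
s2 (pos 2,3,6,7,10,11,14,15,18,19,22,23,26,27,30,31): 0⊕0⊕0⊕0⊕1⊕1⊕1⊕1⊕1⊕1⊕0⊕0⊕0⊕1⊕1⊕0 = 0
s4 (pos 4,5,6,7,12,13,14,15,20,21,22,23,28,29,30,31): 1⊕1⊕0⊕0⊕1⊕0⊕1⊕1⊕1⊕0⊕0⊕0⊕1⊕0⊕1⊕0 = 0
s8 (pos 8,9,10,11,12,13,14,15,24,25,26,27,28,29,30,31): 1⊕0⊕1⊕1⊕1⊕0⊕1⊕1⊕0⊕1⊕0⊕1⊕1⊕0⊕1⊕0 = 0
s16 (pos 16,17,18,19,20,21,22,23,24,25,26,27,28,29,30,31): 0⊕1⊕1⊕1⊕1⊕0⊕0⊕0⊕0⊕1⊕0⊕1⊕1⊕0⊕1⊕0 = 0
Syndrome s16…s1 = 00000 → no error.
Read data bits from positions 3,5,6,7,9,10,11,12,13,14,15,17,18,19,20,21,22,23,24,25,26,27,28,29,30,31: 01000111011111100001011010

01000111011111100001011010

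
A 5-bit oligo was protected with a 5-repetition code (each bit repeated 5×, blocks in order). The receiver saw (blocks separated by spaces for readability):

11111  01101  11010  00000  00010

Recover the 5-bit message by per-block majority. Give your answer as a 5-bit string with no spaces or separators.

11100

Block 1 (11111): 5 ones → 1
Block 2 (01101): 3 ones → 1
Block 3 (11010): 3 ones → 1
Block 4 (00000): 0 ones → 0
Block 5 (00010): 1 one → 0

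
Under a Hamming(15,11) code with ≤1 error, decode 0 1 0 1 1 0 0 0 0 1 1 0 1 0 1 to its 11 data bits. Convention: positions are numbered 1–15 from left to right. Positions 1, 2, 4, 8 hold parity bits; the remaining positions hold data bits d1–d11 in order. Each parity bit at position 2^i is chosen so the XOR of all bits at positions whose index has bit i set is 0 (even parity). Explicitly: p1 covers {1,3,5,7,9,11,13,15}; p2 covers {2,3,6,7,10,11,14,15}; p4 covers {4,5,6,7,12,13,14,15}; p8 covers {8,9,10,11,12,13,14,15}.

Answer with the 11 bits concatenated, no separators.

s1 (pos 1,3,5,7,9,11,13,15): 0⊕0⊕1⊕0⊕0⊕1⊕1⊕1 = 0
s2 (pos 2,3,6,7,10,11,14,15): 1⊕0⊕0⊕0⊕1⊕1⊕0⊕1 = 0
s4 (pos 4,5,6,7,12,13,14,15): 1⊕1⊕0⊕0⊕0⊕1⊕0⊕1 = 0
s8 (pos 8,9,10,11,12,13,14,15): 0⊕0⊕1⊕1⊕0⊕1⊕0⊕1 = 0
Syndrome s8…s1 = 0000 → no error.
Read data bits from positions 3,5,6,7,9,10,11,12,13,14,15: 01000110101

01000110101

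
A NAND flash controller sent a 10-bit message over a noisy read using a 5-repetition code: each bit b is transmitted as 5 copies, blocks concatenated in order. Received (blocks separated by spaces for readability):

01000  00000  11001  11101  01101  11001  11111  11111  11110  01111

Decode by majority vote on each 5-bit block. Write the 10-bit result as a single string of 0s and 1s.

Block 1 (01000): 1 one → 0
Block 2 (00000): 0 ones → 0
Block 3 (11001): 3 ones → 1
Block 4 (11101): 4 ones → 1
Block 5 (01101): 3 ones → 1
Block 6 (11001): 3 ones → 1
Block 7 (11111): 5 ones → 1
Block 8 (11111): 5 ones → 1
Block 9 (11110): 4 ones → 1
Block 10 (01111): 4 ones → 1

0011111111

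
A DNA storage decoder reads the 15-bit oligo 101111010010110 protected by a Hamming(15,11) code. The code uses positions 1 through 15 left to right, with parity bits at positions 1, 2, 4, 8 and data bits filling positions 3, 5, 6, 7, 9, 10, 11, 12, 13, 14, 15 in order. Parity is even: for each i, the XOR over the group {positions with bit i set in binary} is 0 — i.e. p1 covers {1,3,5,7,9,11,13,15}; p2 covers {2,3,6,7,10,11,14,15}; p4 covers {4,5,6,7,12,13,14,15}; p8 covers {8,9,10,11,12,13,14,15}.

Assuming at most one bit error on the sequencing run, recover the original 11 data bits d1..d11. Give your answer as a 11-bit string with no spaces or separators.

10100010110

s1 (pos 1,3,5,7,9,11,13,15): 1⊕1⊕1⊕0⊕0⊕1⊕1⊕0 = 1
s2 (pos 2,3,6,7,10,11,14,15): 0⊕1⊕1⊕0⊕0⊕1⊕1⊕0 = 0
s4 (pos 4,5,6,7,12,13,14,15): 1⊕1⊕1⊕0⊕0⊕1⊕1⊕0 = 1
s8 (pos 8,9,10,11,12,13,14,15): 1⊕0⊕0⊕1⊕0⊕1⊕1⊕0 = 0
Syndrome s8…s1 = 0101 → error at position 5.
Flip position 5: 101111010010110 → 101101010010110
Read data bits from positions 3,5,6,7,9,10,11,12,13,14,15: 10100010110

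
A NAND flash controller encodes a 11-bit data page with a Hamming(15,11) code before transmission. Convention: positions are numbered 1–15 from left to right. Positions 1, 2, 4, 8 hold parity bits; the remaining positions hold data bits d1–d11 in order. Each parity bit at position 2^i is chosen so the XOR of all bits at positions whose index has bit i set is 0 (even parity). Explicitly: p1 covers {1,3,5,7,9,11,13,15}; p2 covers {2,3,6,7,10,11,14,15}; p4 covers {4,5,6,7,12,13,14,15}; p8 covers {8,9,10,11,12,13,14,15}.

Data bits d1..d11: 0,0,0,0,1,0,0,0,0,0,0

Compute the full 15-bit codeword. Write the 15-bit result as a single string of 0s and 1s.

100000011000000

Place data at non-parity positions: p1 p2 0 p4 0 0 0 p8 1 0 0 0 0 0 0
p1 (pos 1,3,5,7,9,11,13,15): XOR of data positions = 0⊕0⊕0⊕1⊕0⊕0⊕0 = 1
p2 (pos 2,3,6,7,10,11,14,15): XOR of data positions = 0⊕0⊕0⊕0⊕0⊕0⊕0 = 0
p4 (pos 4,5,6,7,12,13,14,15): XOR of data positions = 0⊕0⊕0⊕0⊕0⊕0⊕0 = 0
p8 (pos 8,9,10,11,12,13,14,15): XOR of data positions = 1⊕0⊕0⊕0⊕0⊕0⊕0 = 1
Codeword: 100000011000000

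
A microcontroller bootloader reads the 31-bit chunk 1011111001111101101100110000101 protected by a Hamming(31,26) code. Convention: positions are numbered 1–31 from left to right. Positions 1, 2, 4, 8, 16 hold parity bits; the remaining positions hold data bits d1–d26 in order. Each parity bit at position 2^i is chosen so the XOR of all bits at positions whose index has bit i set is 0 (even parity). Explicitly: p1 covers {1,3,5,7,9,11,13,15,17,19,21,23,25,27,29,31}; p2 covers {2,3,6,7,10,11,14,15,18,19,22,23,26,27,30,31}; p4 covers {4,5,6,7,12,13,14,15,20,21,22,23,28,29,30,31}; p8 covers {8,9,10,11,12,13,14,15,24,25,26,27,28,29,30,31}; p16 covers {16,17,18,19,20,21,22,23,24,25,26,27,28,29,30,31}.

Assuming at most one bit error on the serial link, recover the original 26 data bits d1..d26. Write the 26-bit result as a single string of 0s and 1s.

s1 (pos 1,3,5,7,9,11,13,15,17,19,21,23,25,27,29,31): 1⊕1⊕1⊕1⊕0⊕1⊕1⊕0⊕1⊕1⊕0⊕1⊕0⊕0⊕1⊕1 = 1
s2 (pos 2,3,6,7,10,11,14,15,18,19,22,23,26,27,30,31): 0⊕1⊕1⊕1⊕1⊕1⊕1⊕0⊕0⊕1⊕0⊕1⊕0⊕0⊕0⊕1 = 1
s4 (pos 4,5,6,7,12,13,14,15,20,21,22,23,28,29,30,31): 1⊕1⊕1⊕1⊕1⊕1⊕1⊕0⊕1⊕0⊕0⊕1⊕0⊕1⊕0⊕1 = 1
s8 (pos 8,9,10,11,12,13,14,15,24,25,26,27,28,29,30,31): 0⊕0⊕1⊕1⊕1⊕1⊕1⊕0⊕1⊕0⊕0⊕0⊕0⊕1⊕0⊕1 = 0
s16 (pos 16,17,18,19,20,21,22,23,24,25,26,27,28,29,30,31): 1⊕1⊕0⊕1⊕1⊕0⊕0⊕1⊕1⊕0⊕0⊕0⊕0⊕1⊕0⊕1 = 0
Syndrome s16…s1 = 00111 → error at position 7.
Flip position 7: 1011111001111101101100110000101 → 1011110001111101101100110000101
Read data bits from positions 3,5,6,7,9,10,11,12,13,14,15,17,18,19,20,21,22,23,24,25,26,27,28,29,30,31: 11100111110101100110000101

11100111110101100110000101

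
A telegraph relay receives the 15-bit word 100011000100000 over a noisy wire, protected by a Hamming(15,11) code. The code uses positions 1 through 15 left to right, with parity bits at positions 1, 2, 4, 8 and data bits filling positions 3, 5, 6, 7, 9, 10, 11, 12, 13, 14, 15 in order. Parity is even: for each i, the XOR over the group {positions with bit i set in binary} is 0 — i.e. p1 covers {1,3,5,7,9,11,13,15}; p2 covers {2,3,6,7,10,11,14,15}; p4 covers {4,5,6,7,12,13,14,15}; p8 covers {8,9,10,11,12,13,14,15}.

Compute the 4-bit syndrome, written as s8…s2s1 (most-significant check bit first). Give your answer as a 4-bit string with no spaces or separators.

1000

s1 (pos 1,3,5,7,9,11,13,15): 1⊕0⊕1⊕0⊕0⊕0⊕0⊕0 = 0
s2 (pos 2,3,6,7,10,11,14,15): 0⊕0⊕1⊕0⊕1⊕0⊕0⊕0 = 0
s4 (pos 4,5,6,7,12,13,14,15): 0⊕1⊕1⊕0⊕0⊕0⊕0⊕0 = 0
s8 (pos 8,9,10,11,12,13,14,15): 0⊕0⊕1⊕0⊕0⊕0⊕0⊕0 = 1
Syndrome s8…s1 = 1000 → error at position 8.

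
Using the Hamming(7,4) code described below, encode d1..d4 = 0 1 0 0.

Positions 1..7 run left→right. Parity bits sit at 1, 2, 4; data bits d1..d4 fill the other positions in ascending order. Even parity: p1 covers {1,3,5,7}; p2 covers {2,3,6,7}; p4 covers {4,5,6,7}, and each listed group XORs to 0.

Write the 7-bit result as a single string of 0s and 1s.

Place data at non-parity positions: p1 p2 0 p4 1 0 0
p1 (pos 1,3,5,7): XOR of data positions = 0⊕1⊕0 = 1
p2 (pos 2,3,6,7): XOR of data positions = 0⊕0⊕0 = 0
p4 (pos 4,5,6,7): XOR of data positions = 1⊕0⊕0 = 1
Codeword: 1001100

1001100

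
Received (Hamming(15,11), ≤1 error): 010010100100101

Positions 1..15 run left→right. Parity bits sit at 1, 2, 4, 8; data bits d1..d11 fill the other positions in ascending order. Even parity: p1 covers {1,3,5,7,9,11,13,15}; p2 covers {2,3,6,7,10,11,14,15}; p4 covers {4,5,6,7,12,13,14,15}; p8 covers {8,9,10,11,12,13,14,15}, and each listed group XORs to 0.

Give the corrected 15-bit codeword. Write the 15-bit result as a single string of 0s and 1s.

010010110100101

s1 (pos 1,3,5,7,9,11,13,15): 0⊕0⊕1⊕1⊕0⊕0⊕1⊕1 = 0
s2 (pos 2,3,6,7,10,11,14,15): 1⊕0⊕0⊕1⊕1⊕0⊕0⊕1 = 0
s4 (pos 4,5,6,7,12,13,14,15): 0⊕1⊕0⊕1⊕0⊕1⊕0⊕1 = 0
s8 (pos 8,9,10,11,12,13,14,15): 0⊕0⊕1⊕0⊕0⊕1⊕0⊕1 = 1
Syndrome s8…s1 = 1000 → error at position 8.
Flip position 8: 010010100100101 → 010010110100101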